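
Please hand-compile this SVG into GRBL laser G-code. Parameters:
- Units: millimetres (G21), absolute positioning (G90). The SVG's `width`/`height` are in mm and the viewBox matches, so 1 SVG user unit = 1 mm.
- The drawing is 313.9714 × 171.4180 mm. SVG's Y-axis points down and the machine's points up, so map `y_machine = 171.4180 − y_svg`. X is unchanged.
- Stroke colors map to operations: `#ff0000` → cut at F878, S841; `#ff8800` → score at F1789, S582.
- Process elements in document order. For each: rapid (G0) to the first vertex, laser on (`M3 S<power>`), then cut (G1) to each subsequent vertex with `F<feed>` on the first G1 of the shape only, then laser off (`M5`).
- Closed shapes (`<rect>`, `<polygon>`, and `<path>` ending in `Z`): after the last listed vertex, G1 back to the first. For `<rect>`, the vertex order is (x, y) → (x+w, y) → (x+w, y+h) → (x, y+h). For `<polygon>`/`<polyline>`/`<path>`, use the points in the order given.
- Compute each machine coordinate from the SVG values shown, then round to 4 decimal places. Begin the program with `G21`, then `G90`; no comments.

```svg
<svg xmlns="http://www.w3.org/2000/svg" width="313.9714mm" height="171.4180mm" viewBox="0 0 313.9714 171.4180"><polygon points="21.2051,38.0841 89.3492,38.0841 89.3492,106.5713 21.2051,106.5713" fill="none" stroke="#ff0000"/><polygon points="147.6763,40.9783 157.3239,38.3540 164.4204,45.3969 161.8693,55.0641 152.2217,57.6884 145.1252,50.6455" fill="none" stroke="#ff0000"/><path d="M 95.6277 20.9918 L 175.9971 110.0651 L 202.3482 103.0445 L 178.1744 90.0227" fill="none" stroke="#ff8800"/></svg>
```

G21
G90
G0 X21.2051 Y133.3339
M3 S841
G1 X89.3492 Y133.3339 F878
G1 X89.3492 Y64.8467
G1 X21.2051 Y64.8467
G1 X21.2051 Y133.3339
M5
G0 X147.6763 Y130.4397
M3 S841
G1 X157.3239 Y133.0640 F878
G1 X164.4204 Y126.0211
G1 X161.8693 Y116.3539
G1 X152.2217 Y113.7296
G1 X145.1252 Y120.7725
G1 X147.6763 Y130.4397
M5
G0 X95.6277 Y150.4262
M3 S582
G1 X175.9971 Y61.3529 F1789
G1 X202.3482 Y68.3735
G1 X178.1744 Y81.3953
M5

Since the viewBox matches the mm dimensions, user units are millimetres directly. The only transform is the Y-flip y_m = 171.4180 − y_svg.

Shape 1 is a rectangle drawn with `<polygon>`. Its stroke #ff0000 means cut at S841, F878. After flipping Y the toolpath is (21.2051,133.3339) → (89.3492,133.3339) → (89.3492,64.8467) → (21.2051,64.8467) → (21.2051,133.3339), returning to the start.

Shape 2 is a regular polygon drawn with `<polygon>`. Its stroke #ff0000 means cut at S841, F878. After flipping Y the toolpath is (147.6763,130.4397) → (157.3239,133.0640) → (164.4204,126.0211) → (161.8693,116.3539) → (152.2217,113.7296) → (145.1252,120.7725) → (147.6763,130.4397), returning to the start.

Shape 3 is a open polyline drawn with `<path>`. Its stroke #ff8800 means score at S582, F1789. After flipping Y the toolpath is (95.6277,150.4262) → (175.9971,61.3529) → (202.3482,68.3735) → (178.1744,81.3953).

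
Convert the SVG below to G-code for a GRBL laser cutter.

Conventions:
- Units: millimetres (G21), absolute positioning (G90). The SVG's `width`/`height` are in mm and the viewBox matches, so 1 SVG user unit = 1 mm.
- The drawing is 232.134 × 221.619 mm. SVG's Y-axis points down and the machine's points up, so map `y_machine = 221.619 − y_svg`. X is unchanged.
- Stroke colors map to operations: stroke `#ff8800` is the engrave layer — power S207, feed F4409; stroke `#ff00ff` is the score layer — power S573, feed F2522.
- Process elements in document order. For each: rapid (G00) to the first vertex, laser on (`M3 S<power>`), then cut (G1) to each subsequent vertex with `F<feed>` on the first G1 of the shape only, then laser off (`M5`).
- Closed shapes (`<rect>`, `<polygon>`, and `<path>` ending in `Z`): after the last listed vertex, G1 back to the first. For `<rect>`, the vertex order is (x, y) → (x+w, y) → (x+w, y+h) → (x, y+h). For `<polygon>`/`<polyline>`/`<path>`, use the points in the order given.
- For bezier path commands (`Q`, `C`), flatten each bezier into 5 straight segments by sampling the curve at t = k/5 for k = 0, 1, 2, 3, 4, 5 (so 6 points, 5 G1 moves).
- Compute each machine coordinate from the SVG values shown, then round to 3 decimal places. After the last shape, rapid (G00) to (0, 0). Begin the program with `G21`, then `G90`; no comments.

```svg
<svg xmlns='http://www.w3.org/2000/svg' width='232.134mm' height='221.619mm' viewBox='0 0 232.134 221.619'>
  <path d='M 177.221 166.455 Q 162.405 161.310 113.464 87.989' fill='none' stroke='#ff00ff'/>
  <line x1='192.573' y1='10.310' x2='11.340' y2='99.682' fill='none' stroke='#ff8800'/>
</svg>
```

Since the viewBox matches the mm dimensions, user units are millimetres directly. The only transform is the Y-flip y_m = 221.619 − y_svg.

Shape 1 is a quadratic bezier drawn with `<path>`. Its stroke #ff00ff means score at S573, F2522. After flipping Y the toolpath is (177.221,55.164) → (169.930,59.949) → (159.908,70.188) → (147.157,85.881) → (131.675,107.029) → (113.464,133.630).

Shape 2 is a line segment drawn with `<line>`. Its stroke #ff8800 means engrave at S207, F4409. After flipping Y the toolpath is (192.573,211.309) → (11.340,121.937).

G21
G90
G00 X177.221 Y55.164
M3 S573
G1 X169.930 Y59.949 F2522
G1 X159.908 Y70.188
G1 X147.157 Y85.881
G1 X131.675 Y107.029
G1 X113.464 Y133.630
M5
G00 X192.573 Y211.309
M3 S207
G1 X11.340 Y121.937 F4409
M5
G00 X0.000 Y0.000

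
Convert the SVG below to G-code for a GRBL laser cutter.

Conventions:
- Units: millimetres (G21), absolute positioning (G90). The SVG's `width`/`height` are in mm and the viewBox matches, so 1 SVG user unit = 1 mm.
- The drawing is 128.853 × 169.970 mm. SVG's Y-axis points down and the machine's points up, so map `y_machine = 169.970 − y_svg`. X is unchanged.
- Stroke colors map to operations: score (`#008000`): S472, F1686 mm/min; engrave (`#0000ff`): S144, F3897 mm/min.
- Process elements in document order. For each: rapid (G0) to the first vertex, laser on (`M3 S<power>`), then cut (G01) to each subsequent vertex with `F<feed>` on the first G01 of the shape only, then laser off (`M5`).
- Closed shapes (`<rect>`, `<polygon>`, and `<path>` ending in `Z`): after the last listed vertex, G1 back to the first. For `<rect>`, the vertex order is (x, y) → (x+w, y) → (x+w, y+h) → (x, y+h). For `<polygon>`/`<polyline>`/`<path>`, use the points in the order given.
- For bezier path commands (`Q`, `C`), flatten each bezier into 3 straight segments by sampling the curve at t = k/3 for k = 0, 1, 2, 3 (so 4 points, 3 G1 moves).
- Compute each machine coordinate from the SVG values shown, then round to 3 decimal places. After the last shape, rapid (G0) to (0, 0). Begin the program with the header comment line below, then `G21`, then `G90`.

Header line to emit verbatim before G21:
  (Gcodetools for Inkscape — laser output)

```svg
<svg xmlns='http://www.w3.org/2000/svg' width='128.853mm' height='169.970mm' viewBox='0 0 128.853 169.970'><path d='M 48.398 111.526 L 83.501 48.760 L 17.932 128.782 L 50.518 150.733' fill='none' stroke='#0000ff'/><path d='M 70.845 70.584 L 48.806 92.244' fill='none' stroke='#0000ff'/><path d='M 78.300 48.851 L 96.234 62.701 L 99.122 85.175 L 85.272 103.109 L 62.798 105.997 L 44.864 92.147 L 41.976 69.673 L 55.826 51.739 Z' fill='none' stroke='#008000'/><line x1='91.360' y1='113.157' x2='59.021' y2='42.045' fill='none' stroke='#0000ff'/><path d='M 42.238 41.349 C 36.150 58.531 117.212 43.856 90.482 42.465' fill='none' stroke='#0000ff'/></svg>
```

(Gcodetools for Inkscape — laser output)
G21
G90
G0 X48.398 Y58.444
M3 S144
G01 X83.501 Y121.210 F3897
G01 X17.932 Y41.188
G01 X50.518 Y19.237
M5
G0 X70.845 Y99.386
M3 S144
G01 X48.806 Y77.726 F3897
M5
G0 X78.300 Y121.119
M3 S472
G01 X96.234 Y107.269 F1686
G01 X99.122 Y84.795
G01 X85.272 Y66.861
G01 X62.798 Y63.973
G01 X44.864 Y77.823
G01 X41.976 Y100.297
G01 X55.826 Y118.231
G01 X78.300 Y121.119
M5
G0 X91.360 Y56.813
M3 S144
G01 X59.021 Y127.925 F3897
M5
G0 X42.238 Y128.621
M3 S144
G01 X57.980 Y120.386 F3897
G01 X88.501 Y123.358
G01 X90.482 Y127.505
M5
G0 X0.000 Y0.000

Since the viewBox matches the mm dimensions, user units are millimetres directly. The only transform is the Y-flip y_m = 169.970 − y_svg.

Shape 1 is a open polyline drawn with `<path>`. Its stroke #0000ff means engrave at S144, F3897. After flipping Y the toolpath is (48.398,58.444) → (83.501,121.210) → (17.932,41.188) → (50.518,19.237).

Shape 2 is a line segment drawn with `<path>`. Its stroke #0000ff means engrave at S144, F3897. After flipping Y the toolpath is (70.845,99.386) → (48.806,77.726).

Shape 3 is a regular polygon drawn with `<path>`. Its stroke #008000 means score at S472, F1686. After flipping Y the toolpath is (78.300,121.119) → (96.234,107.269) → (99.122,84.795) → (85.272,66.861) → (62.798,63.973) → (44.864,77.823) → (41.976,100.297) → (55.826,118.231) → (78.300,121.119), returning to the start.

Shape 4 is a line segment drawn with `<line>`. Its stroke #0000ff means engrave at S144, F3897. After flipping Y the toolpath is (91.360,56.813) → (59.021,127.925).

Shape 5 is a cubic bezier drawn with `<path>`. Its stroke #0000ff means engrave at S144, F3897. After flipping Y the toolpath is (42.238,128.621) → (57.980,120.386) → (88.501,123.358) → (90.482,127.505).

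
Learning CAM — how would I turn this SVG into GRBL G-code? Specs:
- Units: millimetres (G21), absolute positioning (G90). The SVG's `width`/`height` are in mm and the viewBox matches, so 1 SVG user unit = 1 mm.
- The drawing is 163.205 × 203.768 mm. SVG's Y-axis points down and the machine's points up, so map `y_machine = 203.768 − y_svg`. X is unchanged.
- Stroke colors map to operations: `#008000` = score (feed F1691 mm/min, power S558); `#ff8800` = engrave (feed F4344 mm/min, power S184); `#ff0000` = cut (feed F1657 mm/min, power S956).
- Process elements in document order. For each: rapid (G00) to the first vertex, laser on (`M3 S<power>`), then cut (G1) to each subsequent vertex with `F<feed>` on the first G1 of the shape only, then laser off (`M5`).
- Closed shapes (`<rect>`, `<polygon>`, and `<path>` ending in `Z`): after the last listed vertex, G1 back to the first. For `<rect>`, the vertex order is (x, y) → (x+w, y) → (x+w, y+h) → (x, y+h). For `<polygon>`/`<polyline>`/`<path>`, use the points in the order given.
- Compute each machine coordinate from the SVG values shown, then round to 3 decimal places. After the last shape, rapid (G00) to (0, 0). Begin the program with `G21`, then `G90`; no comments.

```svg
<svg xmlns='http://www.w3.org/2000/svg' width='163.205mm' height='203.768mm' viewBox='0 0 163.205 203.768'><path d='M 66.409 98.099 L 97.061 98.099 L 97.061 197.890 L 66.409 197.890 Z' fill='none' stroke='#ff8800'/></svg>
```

G21
G90
G00 X66.409 Y105.669
M3 S184
G1 X97.061 Y105.669 F4344
G1 X97.061 Y5.878
G1 X66.409 Y5.878
G1 X66.409 Y105.669
M5
G00 X0.000 Y0.000

Since the viewBox matches the mm dimensions, user units are millimetres directly. The only transform is the Y-flip y_m = 203.768 − y_svg.

Shape 1 is a rectangle drawn with `<path>`. Its stroke #ff8800 means engrave at S184, F4344. After flipping Y the toolpath is (66.409,105.669) → (97.061,105.669) → (97.061,5.878) → (66.409,5.878) → (66.409,105.669), returning to the start.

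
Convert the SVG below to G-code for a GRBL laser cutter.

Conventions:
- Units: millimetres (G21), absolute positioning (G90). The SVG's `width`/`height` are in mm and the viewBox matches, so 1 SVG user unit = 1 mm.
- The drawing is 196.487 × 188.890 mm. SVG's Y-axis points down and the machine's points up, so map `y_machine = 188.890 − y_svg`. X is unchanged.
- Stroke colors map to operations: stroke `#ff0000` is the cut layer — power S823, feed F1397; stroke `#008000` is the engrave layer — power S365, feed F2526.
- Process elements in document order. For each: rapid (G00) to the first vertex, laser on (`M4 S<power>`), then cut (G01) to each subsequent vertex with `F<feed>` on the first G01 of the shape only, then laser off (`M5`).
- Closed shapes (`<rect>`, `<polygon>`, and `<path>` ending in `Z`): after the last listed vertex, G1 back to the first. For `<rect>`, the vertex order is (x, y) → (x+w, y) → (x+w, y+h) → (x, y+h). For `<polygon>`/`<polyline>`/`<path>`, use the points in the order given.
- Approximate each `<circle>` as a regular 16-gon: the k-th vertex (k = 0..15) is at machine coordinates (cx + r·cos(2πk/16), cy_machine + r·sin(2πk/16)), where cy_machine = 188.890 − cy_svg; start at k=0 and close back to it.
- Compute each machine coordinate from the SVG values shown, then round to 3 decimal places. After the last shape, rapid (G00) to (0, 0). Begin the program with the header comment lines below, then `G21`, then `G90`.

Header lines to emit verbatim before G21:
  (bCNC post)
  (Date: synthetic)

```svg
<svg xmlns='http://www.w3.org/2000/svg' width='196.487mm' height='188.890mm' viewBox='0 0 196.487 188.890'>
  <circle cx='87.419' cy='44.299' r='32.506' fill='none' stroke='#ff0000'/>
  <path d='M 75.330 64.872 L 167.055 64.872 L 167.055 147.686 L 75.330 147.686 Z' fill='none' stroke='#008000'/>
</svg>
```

viewBox `0 0 196.487 188.890` with mm width/height → 1 unit = 1 mm. Flip: y_m = 188.890 − y_svg.

**Shape 1** — `<circle>` circle, stroke `#ff0000` → cut (S823, F1397). Machine vertices: (119.925,144.591) → (117.451,157.031) → (110.404,167.576) → (99.859,174.623) → (87.419,177.097) → (74.979,174.623) → (64.434,167.576) → (57.387,157.031) → (54.913,144.591) → (57.387,132.151) → (64.434,121.606) → (74.979,114.559) → (87.419,112.085) → (99.859,114.559) → (110.404,121.606) → (117.451,132.151) → (119.925,144.591). Closed: final G1 returns to the first vertex.

**Shape 2** — `<path>` rectangle, stroke `#008000` → engrave (S365, F2526). Machine vertices: (75.330,124.018) → (167.055,124.018) → (167.055,41.204) → (75.330,41.204) → (75.330,124.018). Closed: final G1 returns to the first vertex.

(bCNC post)
(Date: synthetic)
G21
G90
G00 X119.925 Y144.591
M4 S823
G01 X117.451 Y157.031 F1397
G01 X110.404 Y167.576
G01 X99.859 Y174.623
G01 X87.419 Y177.097
G01 X74.979 Y174.623
G01 X64.434 Y167.576
G01 X57.387 Y157.031
G01 X54.913 Y144.591
G01 X57.387 Y132.151
G01 X64.434 Y121.606
G01 X74.979 Y114.559
G01 X87.419 Y112.085
G01 X99.859 Y114.559
G01 X110.404 Y121.606
G01 X117.451 Y132.151
G01 X119.925 Y144.591
M5
G00 X75.330 Y124.018
M4 S365
G01 X167.055 Y124.018 F2526
G01 X167.055 Y41.204
G01 X75.330 Y41.204
G01 X75.330 Y124.018
M5
G00 X0.000 Y0.000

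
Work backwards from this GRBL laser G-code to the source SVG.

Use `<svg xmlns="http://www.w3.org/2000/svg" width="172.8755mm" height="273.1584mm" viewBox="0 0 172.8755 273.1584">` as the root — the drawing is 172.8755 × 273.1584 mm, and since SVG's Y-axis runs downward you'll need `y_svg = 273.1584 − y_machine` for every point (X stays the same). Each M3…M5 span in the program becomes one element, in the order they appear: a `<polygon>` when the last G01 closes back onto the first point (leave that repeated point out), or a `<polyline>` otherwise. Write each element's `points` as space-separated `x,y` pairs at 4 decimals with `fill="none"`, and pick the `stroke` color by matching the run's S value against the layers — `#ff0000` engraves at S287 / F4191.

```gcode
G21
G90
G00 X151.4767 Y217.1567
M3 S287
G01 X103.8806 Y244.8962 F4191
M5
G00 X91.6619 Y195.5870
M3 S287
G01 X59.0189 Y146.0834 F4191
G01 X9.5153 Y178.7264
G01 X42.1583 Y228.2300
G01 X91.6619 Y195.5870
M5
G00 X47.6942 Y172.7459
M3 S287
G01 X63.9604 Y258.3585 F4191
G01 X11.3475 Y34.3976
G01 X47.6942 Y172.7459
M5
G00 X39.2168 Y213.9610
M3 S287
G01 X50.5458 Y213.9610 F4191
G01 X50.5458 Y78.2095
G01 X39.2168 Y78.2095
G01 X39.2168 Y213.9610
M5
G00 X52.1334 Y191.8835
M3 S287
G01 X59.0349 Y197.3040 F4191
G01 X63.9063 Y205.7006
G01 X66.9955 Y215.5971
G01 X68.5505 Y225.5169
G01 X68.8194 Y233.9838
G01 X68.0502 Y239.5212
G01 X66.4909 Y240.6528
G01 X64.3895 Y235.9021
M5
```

<svg xmlns="http://www.w3.org/2000/svg" width="172.8755mm" height="273.1584mm" viewBox="0 0 172.8755 273.1584">
  <polyline points="151.4767,56.0017 103.8806,28.2622" fill="none" stroke="#ff0000"/>
  <polygon points="91.6619,77.5714 59.0189,127.0750 9.5153,94.4320 42.1583,44.9284" fill="none" stroke="#ff0000"/>
  <polygon points="47.6942,100.4125 63.9604,14.7999 11.3475,238.7608" fill="none" stroke="#ff0000"/>
  <polygon points="39.2168,59.1974 50.5458,59.1974 50.5458,194.9489 39.2168,194.9489" fill="none" stroke="#ff0000"/>
  <polyline points="52.1334,81.2749 59.0349,75.8544 63.9063,67.4578 66.9955,57.5613 68.5505,47.6415 68.8194,39.1746 68.0502,33.6372 66.4909,32.5056 64.3895,37.2563" fill="none" stroke="#ff0000"/>
</svg>

Machine Y-up, SVG Y-down with viewBox height 273.1584, so y_svg = 273.1584 − y_machine; X carries over. Every run uses S287, so all elements get stroke `#ff0000` (engrave).

Run 1: The run is open, so emit a `<polyline>` with points (Y-flipped): 151.4767,56.0017 103.8806,28.2622.

Run 2: The run returns to its start, so emit a `<polygon>` with points (Y-flipped): 91.6619,77.5714 59.0189,127.0750 9.5153,94.4320 42.1583,44.9284.

Run 3: The run returns to its start, so emit a `<polygon>` with points (Y-flipped): 47.6942,100.4125 63.9604,14.7999 11.3475,238.7608.

Run 4: The run returns to its start, so emit a `<polygon>` with points (Y-flipped): 39.2168,59.1974 50.5458,59.1974 50.5458,194.9489 39.2168,194.9489.

Run 5: The run is open, so emit a `<polyline>` with points (Y-flipped): 52.1334,81.2749 59.0349,75.8544 63.9063,67.4578 66.9955,57.5613 68.5505,47.6415 68.8194,39.1746 68.0502,33.6372 66.4909,32.5056 64.3895,37.2563.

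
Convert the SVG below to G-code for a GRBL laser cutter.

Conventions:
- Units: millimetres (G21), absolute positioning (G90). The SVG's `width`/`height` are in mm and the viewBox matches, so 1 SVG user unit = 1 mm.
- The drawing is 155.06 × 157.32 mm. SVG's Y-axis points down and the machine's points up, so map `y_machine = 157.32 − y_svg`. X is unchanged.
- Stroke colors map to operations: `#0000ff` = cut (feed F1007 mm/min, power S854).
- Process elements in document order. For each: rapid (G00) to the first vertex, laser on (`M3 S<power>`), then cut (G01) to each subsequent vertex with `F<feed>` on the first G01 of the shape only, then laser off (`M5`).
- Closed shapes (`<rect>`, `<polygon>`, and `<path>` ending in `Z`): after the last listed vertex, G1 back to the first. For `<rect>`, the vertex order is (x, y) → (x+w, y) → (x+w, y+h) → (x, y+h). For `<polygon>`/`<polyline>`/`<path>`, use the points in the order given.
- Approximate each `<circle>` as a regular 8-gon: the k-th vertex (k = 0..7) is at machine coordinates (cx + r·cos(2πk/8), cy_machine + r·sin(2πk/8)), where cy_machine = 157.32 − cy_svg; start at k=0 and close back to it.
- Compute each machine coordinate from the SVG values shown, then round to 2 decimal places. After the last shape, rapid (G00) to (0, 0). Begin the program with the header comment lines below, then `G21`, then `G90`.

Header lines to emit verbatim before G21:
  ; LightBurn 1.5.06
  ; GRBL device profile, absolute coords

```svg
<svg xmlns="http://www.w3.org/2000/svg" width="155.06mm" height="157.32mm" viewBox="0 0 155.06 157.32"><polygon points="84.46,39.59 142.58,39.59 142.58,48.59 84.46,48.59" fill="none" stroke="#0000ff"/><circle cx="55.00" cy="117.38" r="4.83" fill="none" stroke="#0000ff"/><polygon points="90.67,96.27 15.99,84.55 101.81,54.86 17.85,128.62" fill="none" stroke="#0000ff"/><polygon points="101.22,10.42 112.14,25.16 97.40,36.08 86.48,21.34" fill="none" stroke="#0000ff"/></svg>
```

viewBox `0 0 155.06 157.32` with mm width/height → 1 unit = 1 mm. Flip: y_m = 157.32 − y_svg.

**Shape 1** — `<polygon>` rectangle, stroke `#0000ff` → cut (S854, F1007). Machine vertices: (84.46,117.73) → (142.58,117.73) → (142.58,108.73) → (84.46,108.73) → (84.46,117.73). Closed: final G1 returns to the first vertex.

**Shape 2** — `<circle>` circle, stroke `#0000ff` → cut (S854, F1007). Machine vertices: (59.83,39.94) → (58.42,43.36) → (55.00,44.77) → (51.58,43.36) → (50.17,39.94) → (51.58,36.52) → (55.00,35.11) → (58.42,36.52) → (59.83,39.94). Closed: final G1 returns to the first vertex.

**Shape 3** — `<polygon>` closed polygon, stroke `#0000ff` → cut (S854, F1007). Machine vertices: (90.67,61.05) → (15.99,72.77) → (101.81,102.46) → (17.85,28.70) → (90.67,61.05). Closed: final G1 returns to the first vertex.

**Shape 4** — `<polygon>` regular polygon, stroke `#0000ff` → cut (S854, F1007). Machine vertices: (101.22,146.90) → (112.14,132.16) → (97.40,121.24) → (86.48,135.98) → (101.22,146.90). Closed: final G1 returns to the first vertex.

; LightBurn 1.5.06
; GRBL device profile, absolute coords
G21
G90
G00 X84.46 Y117.73
M3 S854
G01 X142.58 Y117.73 F1007
G01 X142.58 Y108.73
G01 X84.46 Y108.73
G01 X84.46 Y117.73
M5
G00 X59.83 Y39.94
M3 S854
G01 X58.42 Y43.36 F1007
G01 X55.00 Y44.77
G01 X51.58 Y43.36
G01 X50.17 Y39.94
G01 X51.58 Y36.52
G01 X55.00 Y35.11
G01 X58.42 Y36.52
G01 X59.83 Y39.94
M5
G00 X90.67 Y61.05
M3 S854
G01 X15.99 Y72.77 F1007
G01 X101.81 Y102.46
G01 X17.85 Y28.70
G01 X90.67 Y61.05
M5
G00 X101.22 Y146.90
M3 S854
G01 X112.14 Y132.16 F1007
G01 X97.40 Y121.24
G01 X86.48 Y135.98
G01 X101.22 Y146.90
M5
G00 X0.00 Y0.00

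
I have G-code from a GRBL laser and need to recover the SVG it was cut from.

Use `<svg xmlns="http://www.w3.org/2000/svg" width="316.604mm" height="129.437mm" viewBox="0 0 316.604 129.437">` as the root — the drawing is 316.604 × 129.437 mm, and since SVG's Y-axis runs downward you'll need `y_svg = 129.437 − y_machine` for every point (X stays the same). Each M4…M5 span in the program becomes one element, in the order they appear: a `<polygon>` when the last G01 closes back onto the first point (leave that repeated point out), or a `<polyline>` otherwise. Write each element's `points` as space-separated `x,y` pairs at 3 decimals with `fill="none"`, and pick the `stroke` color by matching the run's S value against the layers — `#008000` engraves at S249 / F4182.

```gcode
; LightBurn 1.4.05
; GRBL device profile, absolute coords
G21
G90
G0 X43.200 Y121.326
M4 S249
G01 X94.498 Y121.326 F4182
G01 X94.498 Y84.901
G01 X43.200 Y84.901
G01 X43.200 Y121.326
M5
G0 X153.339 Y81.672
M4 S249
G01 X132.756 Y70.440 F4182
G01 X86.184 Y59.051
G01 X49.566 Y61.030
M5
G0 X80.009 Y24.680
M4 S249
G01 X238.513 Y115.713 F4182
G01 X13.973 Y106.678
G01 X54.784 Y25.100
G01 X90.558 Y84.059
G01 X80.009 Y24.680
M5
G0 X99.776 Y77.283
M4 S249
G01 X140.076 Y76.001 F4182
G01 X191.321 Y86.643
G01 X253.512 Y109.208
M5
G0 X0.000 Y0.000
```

<svg xmlns="http://www.w3.org/2000/svg" width="316.604mm" height="129.437mm" viewBox="0 0 316.604 129.437">
  <polygon points="43.200,8.111 94.498,8.111 94.498,44.536 43.200,44.536" fill="none" stroke="#008000"/>
  <polyline points="153.339,47.765 132.756,58.997 86.184,70.386 49.566,68.407" fill="none" stroke="#008000"/>
  <polygon points="80.009,104.757 238.513,13.724 13.973,22.759 54.784,104.337 90.558,45.378" fill="none" stroke="#008000"/>
  <polyline points="99.776,52.154 140.076,53.436 191.321,42.794 253.512,20.229" fill="none" stroke="#008000"/>
</svg>

Each laser-on run becomes one SVG element. Flip Y back into SVG space with y_svg = 129.437 − y_machine. Every run uses S249, so all elements get stroke `#008000` (engrave).

Run 1: The run returns to its start, so emit a `<polygon>` with points (Y-flipped): 43.200,8.111 94.498,8.111 94.498,44.536 43.200,44.536.

Run 2: The run is open, so emit a `<polyline>` with points (Y-flipped): 153.339,47.765 132.756,58.997 86.184,70.386 49.566,68.407.

Run 3: The run returns to its start, so emit a `<polygon>` with points (Y-flipped): 80.009,104.757 238.513,13.724 13.973,22.759 54.784,104.337 90.558,45.378.

Run 4: The run is open, so emit a `<polyline>` with points (Y-flipped): 99.776,52.154 140.076,53.436 191.321,42.794 253.512,20.229.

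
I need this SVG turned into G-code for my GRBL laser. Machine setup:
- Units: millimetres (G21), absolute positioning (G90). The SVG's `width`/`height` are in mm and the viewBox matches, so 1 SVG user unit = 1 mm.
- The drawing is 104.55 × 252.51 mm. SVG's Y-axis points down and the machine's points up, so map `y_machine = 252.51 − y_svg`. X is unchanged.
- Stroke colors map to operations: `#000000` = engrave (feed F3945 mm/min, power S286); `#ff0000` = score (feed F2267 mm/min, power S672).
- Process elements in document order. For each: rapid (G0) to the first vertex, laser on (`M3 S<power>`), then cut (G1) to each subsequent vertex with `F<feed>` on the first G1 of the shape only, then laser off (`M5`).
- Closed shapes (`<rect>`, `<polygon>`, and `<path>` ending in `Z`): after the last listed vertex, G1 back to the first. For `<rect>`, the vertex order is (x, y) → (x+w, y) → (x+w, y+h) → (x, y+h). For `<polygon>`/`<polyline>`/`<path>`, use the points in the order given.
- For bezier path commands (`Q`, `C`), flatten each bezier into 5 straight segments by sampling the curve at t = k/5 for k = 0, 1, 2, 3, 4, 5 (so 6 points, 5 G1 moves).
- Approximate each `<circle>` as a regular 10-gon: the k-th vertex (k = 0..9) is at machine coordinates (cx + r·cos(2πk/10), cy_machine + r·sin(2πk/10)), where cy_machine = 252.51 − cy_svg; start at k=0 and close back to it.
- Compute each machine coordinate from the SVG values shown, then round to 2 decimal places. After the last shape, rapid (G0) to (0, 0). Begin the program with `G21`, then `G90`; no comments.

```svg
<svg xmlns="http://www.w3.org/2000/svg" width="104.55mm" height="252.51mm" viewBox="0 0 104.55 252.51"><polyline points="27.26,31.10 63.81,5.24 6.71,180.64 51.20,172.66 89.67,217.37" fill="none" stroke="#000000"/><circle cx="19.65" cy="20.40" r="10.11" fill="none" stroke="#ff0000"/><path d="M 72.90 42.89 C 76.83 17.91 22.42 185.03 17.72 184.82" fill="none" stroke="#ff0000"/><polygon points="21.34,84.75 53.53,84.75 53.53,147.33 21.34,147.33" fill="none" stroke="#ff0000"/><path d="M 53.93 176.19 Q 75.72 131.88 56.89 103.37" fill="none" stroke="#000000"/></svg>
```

G21
G90
G0 X27.26 Y221.41
M3 S286
G1 X63.81 Y247.27 F3945
G1 X6.71 Y71.87
G1 X51.20 Y79.85
G1 X89.67 Y35.14
M5
G0 X29.76 Y232.11
M3 S672
G1 X27.83 Y238.05 F2267
G1 X22.77 Y241.73
G1 X16.53 Y241.73
G1 X11.47 Y238.05
G1 X9.54 Y232.11
G1 X11.47 Y226.17
G1 X16.53 Y222.49
G1 X22.77 Y222.49
G1 X27.83 Y226.17
G1 X29.76 Y232.11
M5
G0 X72.90 Y209.62
M3 S672
G1 X69.12 Y204.43 F2267
G1 X56.53 Y170.39
G1 X40.31 Y124.75
G1 X25.64 Y84.77
G1 X17.72 Y67.69
M5
G0 X21.34 Y167.76
M3 S672
G1 X53.53 Y167.76 F2267
G1 X53.53 Y105.18
G1 X21.34 Y105.18
G1 X21.34 Y167.76
M5
G0 X53.93 Y76.32
M3 S286
G1 X61.02 Y93.41 F3945
G1 X64.86 Y109.24
G1 X65.45 Y123.80
G1 X62.80 Y137.10
G1 X56.89 Y149.14
M5
G0 X0.00 Y0.00

1 u = 1 mm; y_m = 252.51 − y.

[1] `<polyline>` open polyline, #000000→engrave S286 F3945: (27.26,221.41) → (63.81,247.27) → (6.71,71.87) → (51.20,79.85) → (89.67,35.14)

[2] `<circle>` circle, #ff0000→score S672 F2267: (29.76,232.11) → (27.83,238.05) → (22.77,241.73) → (16.53,241.73) → (11.47,238.05) → (9.54,232.11) → (11.47,226.17) → (16.53,222.49) → (22.77,222.49) → (27.83,226.17) → (29.76,232.11) (closed)

[3] `<path>` cubic bezier, #ff0000→score S672 F2267: (72.90,209.62) → (69.12,204.43) → (56.53,170.39) → (40.31,124.75) → (25.64,84.77) → (17.72,67.69)

[4] `<polygon>` rectangle, #ff0000→score S672 F2267: (21.34,167.76) → (53.53,167.76) → (53.53,105.18) → (21.34,105.18) → (21.34,167.76) (closed)

[5] `<path>` quadratic bezier, #000000→engrave S286 F3945: (53.93,76.32) → (61.02,93.41) → (64.86,109.24) → (65.45,123.80) → (62.80,137.10) → (56.89,149.14)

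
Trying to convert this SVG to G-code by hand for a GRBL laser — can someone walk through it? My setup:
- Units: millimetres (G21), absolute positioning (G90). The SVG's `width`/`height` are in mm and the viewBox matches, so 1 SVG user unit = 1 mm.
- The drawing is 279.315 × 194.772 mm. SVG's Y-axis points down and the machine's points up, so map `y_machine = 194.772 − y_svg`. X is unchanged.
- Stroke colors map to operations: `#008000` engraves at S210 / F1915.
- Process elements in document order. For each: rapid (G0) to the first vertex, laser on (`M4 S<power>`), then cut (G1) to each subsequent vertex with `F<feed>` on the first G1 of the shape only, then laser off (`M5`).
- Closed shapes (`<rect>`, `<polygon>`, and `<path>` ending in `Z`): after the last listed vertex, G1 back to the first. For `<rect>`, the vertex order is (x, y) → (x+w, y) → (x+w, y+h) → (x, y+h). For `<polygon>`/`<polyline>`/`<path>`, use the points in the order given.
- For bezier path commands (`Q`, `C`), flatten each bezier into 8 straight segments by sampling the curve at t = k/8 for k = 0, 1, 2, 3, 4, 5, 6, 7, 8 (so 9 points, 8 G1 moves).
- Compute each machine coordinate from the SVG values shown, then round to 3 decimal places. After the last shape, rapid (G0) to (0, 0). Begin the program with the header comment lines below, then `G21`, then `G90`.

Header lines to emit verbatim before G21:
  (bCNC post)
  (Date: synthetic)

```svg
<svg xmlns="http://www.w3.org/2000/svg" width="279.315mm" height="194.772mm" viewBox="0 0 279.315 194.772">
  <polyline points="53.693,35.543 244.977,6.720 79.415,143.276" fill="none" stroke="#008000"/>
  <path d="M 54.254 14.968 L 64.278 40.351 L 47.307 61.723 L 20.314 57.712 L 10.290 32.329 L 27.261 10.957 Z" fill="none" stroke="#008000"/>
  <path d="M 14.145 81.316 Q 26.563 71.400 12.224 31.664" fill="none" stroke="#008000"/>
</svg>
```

viewBox `0 0 279.315 194.772` with mm width/height → 1 unit = 1 mm. Flip: y_m = 194.772 − y_svg.

**Shape 1** — `<polyline>` open polyline, stroke `#008000` → engrave (S210, F1915). Machine vertices: (53.693,159.229) → (244.977,188.052) → (79.415,51.496). Open path.

**Shape 2** — `<path>` regular polygon, stroke `#008000` → engrave (S210, F1915). Machine vertices: (54.254,179.804) → (64.278,154.421) → (47.307,133.049) → (20.314,137.060) → (10.290,162.443) → (27.261,183.815) → (54.254,179.804). Closed: final G1 returns to the first vertex.

**Shape 3** — `<path>` quadratic bezier, stroke `#008000` → engrave (S210, F1915). Control points (SVG): P0=(14.145,81.316), P1=(26.563,71.400), P2=(12.224,31.664); sampled at t=k/8. Machine vertices: (14.145,113.456) → (16.831,116.401) → (18.682,120.278) → (19.696,125.086) → (19.874,130.827) → (19.216,137.499) → (17.721,145.104) → (15.391,153.640) → (12.224,163.108). Open path.

(bCNC post)
(Date: synthetic)
G21
G90
G0 X53.693 Y159.229
M4 S210
G1 X244.977 Y188.052 F1915
G1 X79.415 Y51.496
M5
G0 X54.254 Y179.804
M4 S210
G1 X64.278 Y154.421 F1915
G1 X47.307 Y133.049
G1 X20.314 Y137.060
G1 X10.290 Y162.443
G1 X27.261 Y183.815
G1 X54.254 Y179.804
M5
G0 X14.145 Y113.456
M4 S210
G1 X16.831 Y116.401 F1915
G1 X18.682 Y120.278
G1 X19.696 Y125.086
G1 X19.874 Y130.827
G1 X19.216 Y137.499
G1 X17.721 Y145.104
G1 X15.391 Y153.640
G1 X12.224 Y163.108
M5
G0 X0.000 Y0.000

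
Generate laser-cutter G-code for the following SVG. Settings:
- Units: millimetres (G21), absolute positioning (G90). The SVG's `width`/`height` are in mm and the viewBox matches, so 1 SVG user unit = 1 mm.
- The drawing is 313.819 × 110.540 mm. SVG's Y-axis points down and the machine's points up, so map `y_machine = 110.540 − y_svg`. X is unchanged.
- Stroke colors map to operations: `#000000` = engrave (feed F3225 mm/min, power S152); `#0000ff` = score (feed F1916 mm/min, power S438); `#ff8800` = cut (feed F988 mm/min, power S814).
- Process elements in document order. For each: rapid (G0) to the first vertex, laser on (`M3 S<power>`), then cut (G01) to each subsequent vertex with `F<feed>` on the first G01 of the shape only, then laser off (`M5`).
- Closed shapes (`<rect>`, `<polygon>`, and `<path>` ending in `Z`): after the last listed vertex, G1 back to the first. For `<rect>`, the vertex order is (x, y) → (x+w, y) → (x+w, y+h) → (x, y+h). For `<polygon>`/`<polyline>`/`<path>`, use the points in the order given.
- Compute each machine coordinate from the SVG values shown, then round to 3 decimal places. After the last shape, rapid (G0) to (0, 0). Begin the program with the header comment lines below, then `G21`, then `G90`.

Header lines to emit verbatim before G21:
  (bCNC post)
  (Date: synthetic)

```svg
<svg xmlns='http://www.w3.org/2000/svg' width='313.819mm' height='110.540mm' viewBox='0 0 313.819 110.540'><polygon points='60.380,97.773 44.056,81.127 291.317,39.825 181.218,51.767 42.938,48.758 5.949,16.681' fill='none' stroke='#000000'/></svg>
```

viewBox `0 0 313.819 110.540` with mm width/height → 1 unit = 1 mm. Flip: y_m = 110.540 − y_svg.

**Shape 1** — `<polygon>` closed polygon, stroke `#000000` → engrave (S152, F3225). Machine vertices: (60.380,12.767) → (44.056,29.413) → (291.317,70.715) → (181.218,58.773) → (42.938,61.782) → (5.949,93.859) → (60.380,12.767). Closed: final G1 returns to the first vertex.

(bCNC post)
(Date: synthetic)
G21
G90
G0 X60.380 Y12.767
M3 S152
G01 X44.056 Y29.413 F3225
G01 X291.317 Y70.715
G01 X181.218 Y58.773
G01 X42.938 Y61.782
G01 X5.949 Y93.859
G01 X60.380 Y12.767
M5
G0 X0.000 Y0.000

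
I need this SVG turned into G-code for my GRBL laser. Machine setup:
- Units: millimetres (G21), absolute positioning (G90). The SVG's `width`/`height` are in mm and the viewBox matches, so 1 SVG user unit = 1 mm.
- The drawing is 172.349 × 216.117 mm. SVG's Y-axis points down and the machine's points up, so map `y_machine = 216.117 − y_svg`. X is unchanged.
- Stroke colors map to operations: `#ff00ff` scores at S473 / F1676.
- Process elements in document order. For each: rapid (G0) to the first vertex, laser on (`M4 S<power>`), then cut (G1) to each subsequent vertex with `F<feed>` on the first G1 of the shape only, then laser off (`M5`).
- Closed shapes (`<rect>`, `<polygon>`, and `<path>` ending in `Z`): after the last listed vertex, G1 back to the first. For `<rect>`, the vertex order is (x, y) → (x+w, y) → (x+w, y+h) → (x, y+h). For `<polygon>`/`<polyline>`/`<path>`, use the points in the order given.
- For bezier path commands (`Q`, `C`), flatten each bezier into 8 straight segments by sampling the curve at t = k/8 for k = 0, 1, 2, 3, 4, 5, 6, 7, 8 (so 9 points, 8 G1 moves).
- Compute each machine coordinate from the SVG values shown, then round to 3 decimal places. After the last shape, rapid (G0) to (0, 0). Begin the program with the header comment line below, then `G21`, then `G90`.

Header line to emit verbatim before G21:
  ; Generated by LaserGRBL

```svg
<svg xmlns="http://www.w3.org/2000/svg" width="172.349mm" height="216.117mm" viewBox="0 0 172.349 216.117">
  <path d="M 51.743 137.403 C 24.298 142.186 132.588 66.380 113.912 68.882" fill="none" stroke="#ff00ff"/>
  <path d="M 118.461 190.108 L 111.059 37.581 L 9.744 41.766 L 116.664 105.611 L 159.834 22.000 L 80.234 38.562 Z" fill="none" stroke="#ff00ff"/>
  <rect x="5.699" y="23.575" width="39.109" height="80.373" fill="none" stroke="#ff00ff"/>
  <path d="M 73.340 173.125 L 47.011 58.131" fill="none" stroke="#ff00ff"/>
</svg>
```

; Generated by LaserGRBL
G21
G90
G0 X51.743 Y78.714
M4 S473
G1 X47.301 Y80.388 F1676
G1 X52.505 Y87.754
G1 X64.277 Y98.952
G1 X79.539 Y112.119
G1 X95.212 Y125.393
G1 X108.218 Y136.912
G1 X115.477 Y144.813
G1 X113.912 Y147.235
M5
G0 X118.461 Y26.009
M4 S473
G1 X111.059 Y178.536 F1676
G1 X9.744 Y174.351
G1 X116.664 Y110.506
G1 X159.834 Y194.117
G1 X80.234 Y177.555
G1 X118.461 Y26.009
M5
G0 X5.699 Y192.542
M4 S473
G1 X44.808 Y192.542 F1676
G1 X44.808 Y112.169
G1 X5.699 Y112.169
G1 X5.699 Y192.542
M5
G0 X73.340 Y42.992
M4 S473
G1 X47.011 Y157.986 F1676
M5
G0 X0.000 Y0.000

Since the viewBox matches the mm dimensions, user units are millimetres directly. The only transform is the Y-flip y_m = 216.117 − y_svg.

Shape 1 is a cubic bezier drawn with `<path>`. Its stroke #ff00ff means score at S473, F1676. After flipping Y the toolpath is (51.743,78.714) → (47.301,80.388) → (52.505,87.754) → (64.277,98.952) → (79.539,112.119) → (95.212,125.393) → (108.218,136.912) → (115.477,144.813) → (113.912,147.235).

Shape 2 is a closed polygon drawn with `<path>`. Its stroke #ff00ff means score at S473, F1676. After flipping Y the toolpath is (118.461,26.009) → (111.059,178.536) → (9.744,174.351) → (116.664,110.506) → (159.834,194.117) → (80.234,177.555) → (118.461,26.009), returning to the start.

Shape 3 is a rectangle drawn with `<rect>`. Its stroke #ff00ff means score at S473, F1676. After flipping Y the toolpath is (5.699,192.542) → (44.808,192.542) → (44.808,112.169) → (5.699,112.169) → (5.699,192.542), returning to the start.

Shape 4 is a line segment drawn with `<path>`. Its stroke #ff00ff means score at S473, F1676. After flipping Y the toolpath is (73.340,42.992) → (47.011,157.986).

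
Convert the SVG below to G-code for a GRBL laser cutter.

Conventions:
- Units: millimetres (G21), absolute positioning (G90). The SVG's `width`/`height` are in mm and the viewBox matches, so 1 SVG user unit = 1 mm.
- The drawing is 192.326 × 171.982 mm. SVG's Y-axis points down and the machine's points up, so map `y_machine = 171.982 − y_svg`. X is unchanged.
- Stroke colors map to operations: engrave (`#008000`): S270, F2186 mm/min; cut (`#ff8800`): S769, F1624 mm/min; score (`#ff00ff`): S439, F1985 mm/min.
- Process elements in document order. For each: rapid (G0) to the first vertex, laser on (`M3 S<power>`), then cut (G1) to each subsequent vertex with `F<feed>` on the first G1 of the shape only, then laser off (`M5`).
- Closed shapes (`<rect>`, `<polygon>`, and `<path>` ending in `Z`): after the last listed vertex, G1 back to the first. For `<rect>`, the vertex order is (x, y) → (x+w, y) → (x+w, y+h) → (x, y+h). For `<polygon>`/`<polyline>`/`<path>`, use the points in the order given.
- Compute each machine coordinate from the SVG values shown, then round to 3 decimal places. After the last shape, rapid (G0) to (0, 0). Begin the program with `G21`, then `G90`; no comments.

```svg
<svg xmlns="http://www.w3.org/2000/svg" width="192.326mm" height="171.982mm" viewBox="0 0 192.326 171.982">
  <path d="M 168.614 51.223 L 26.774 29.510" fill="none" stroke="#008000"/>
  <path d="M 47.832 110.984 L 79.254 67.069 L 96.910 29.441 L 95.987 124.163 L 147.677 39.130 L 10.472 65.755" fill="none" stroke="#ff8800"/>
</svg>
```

G21
G90
G0 X168.614 Y120.759
M3 S270
G1 X26.774 Y142.472 F2186
M5
G0 X47.832 Y60.998
M3 S769
G1 X79.254 Y104.913 F1624
G1 X96.910 Y142.541
G1 X95.987 Y47.819
G1 X147.677 Y132.852
G1 X10.472 Y106.227
M5
G0 X0.000 Y0.000

viewBox `0 0 192.326 171.982` with mm width/height → 1 unit = 1 mm. Flip: y_m = 171.982 − y_svg.

**Shape 1** — `<path>` line segment, stroke `#008000` → engrave (S270, F2186). Machine vertices: (168.614,120.759) → (26.774,142.472). Open path.

**Shape 2** — `<path>` open polyline, stroke `#ff8800` → cut (S769, F1624). Machine vertices: (47.832,60.998) → (79.254,104.913) → (96.910,142.541) → (95.987,47.819) → (147.677,132.852) → (10.472,106.227). Open path.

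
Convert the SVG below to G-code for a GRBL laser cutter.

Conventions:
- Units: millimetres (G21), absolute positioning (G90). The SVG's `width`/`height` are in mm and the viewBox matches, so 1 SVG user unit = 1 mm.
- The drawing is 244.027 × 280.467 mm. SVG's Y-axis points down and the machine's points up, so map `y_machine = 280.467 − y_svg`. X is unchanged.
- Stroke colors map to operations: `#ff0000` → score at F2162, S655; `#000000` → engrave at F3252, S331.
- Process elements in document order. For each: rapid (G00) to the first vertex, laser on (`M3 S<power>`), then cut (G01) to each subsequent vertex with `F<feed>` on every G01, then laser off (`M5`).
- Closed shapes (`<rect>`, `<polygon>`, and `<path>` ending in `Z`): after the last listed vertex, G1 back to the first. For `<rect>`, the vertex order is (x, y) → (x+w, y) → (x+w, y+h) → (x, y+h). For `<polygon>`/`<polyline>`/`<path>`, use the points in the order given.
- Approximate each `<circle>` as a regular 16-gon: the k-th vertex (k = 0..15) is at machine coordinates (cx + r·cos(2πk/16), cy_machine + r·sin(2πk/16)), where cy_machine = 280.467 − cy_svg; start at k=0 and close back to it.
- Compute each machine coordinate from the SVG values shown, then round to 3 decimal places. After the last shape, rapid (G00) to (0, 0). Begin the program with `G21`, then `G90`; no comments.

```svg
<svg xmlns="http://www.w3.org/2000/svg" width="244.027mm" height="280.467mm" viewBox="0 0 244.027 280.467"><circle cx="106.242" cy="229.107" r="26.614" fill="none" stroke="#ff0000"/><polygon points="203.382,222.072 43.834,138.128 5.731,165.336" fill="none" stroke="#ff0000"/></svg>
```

G21
G90
G00 X132.856 Y51.360
M3 S655
G01 X130.830 Y61.545 F2162
G01 X125.061 Y70.179 F2162
G01 X116.427 Y75.948 F2162
G01 X106.242 Y77.974 F2162
G01 X96.057 Y75.948 F2162
G01 X87.423 Y70.179 F2162
G01 X81.654 Y61.545 F2162
G01 X79.628 Y51.360 F2162
G01 X81.654 Y41.175 F2162
G01 X87.423 Y32.541 F2162
G01 X96.057 Y26.772 F2162
G01 X106.242 Y24.746 F2162
G01 X116.427 Y26.772 F2162
G01 X125.061 Y32.541 F2162
G01 X130.830 Y41.175 F2162
G01 X132.856 Y51.360 F2162
M5
G00 X203.382 Y58.395
M3 S655
G01 X43.834 Y142.339 F2162
G01 X5.731 Y115.131 F2162
G01 X203.382 Y58.395 F2162
M5
G00 X0.000 Y0.000

1 u = 1 mm; y_m = 280.467 − y.

[1] `<circle>` circle, #ff0000→score S655 F2162: (132.856,51.360) → (130.830,61.545) → (125.061,70.179) → (116.427,75.948) → (106.242,77.974) → (96.057,75.948) → (87.423,70.179) → (81.654,61.545) → (79.628,51.360) → (81.654,41.175) → (87.423,32.541) → (96.057,26.772) → (106.242,24.746) → (116.427,26.772) → (125.061,32.541) → (130.830,41.175) → (132.856,51.360) (closed)

[2] `<polygon>` closed polygon, #ff0000→score S655 F2162: (203.382,58.395) → (43.834,142.339) → (5.731,115.131) → (203.382,58.395) (closed)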